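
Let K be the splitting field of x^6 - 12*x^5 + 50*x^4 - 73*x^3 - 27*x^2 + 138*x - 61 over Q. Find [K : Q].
60

The degree of the splitting field over Q equals the order of the Galois group, so first determine the group. The polynomial f is an irreducible sextic over Q, so G = Gal(f/Q) is one of the 16 transitive subgroups 6T1, ..., 6T16 of S_6. The discriminant of f is 30991489 = 5567^2, a perfect square, so G is contained in A_6. The transitive groups of degree 6 contained in A_6 are: A_4 (6T4, order 12), S_4 (6T7, order 24), (C_3 x C_3) : C_4 (6T10, order 36), PSL(2,5) (6T12, order 60), A_6 (6T15, order 360). By Dedekind's theorem, for a prime p not dividing disc(f) the degrees of the irreducible factors of f mod p form the cycle type of an element of G. Factoring f modulo the 21 such primes p <= 79 (skipping 19, which divides the discriminant), each new pattern first appears at: mod 2: f = (x + 1)(x^5 + x^4 + x^3 + x + 1), pattern 5+1; mod 7: f = (x^3 + 3x^2 + x + 1)(x^3 + 6x^2 + 3x + 2), pattern 3+3; mod 61: f = (x)(x + 22)(x^2 + 42x + 12)(x^2 + 46x + 13), pattern 2+2+1+1. No other pattern occurs in this range, so the set of observed cycle types is {5+1, 3+3, 2+2+1+1}. The candidates containing elements of all these cycle types are PSL(2,5) (6T12) of order 60, A_6 (6T15) of order 360; the others are excluded. The observed types are precisely the cycle types that occur in PSL(2,5) (6T12) (apart from the identity). Each of the other remaining candidates has further cycle types, and by the Chebotarev density theorem the matching factorization patterns would occur for a proportion of primes equal to their share of the group: A_6 (6T15) additionally contains elements of type 4+2, 3+1+1+1 (130 of its 360 elements, about 36% of primes). None of the 21 primes tested shows any such pattern (for each of these groups the chance of that is below 10^-4), which rules them out. Hence G = PSL(2,5) (6T12), of order 60. The Galois group PSL(2,5) (6T12) has order 60, so the splitting field has degree 60 over Q.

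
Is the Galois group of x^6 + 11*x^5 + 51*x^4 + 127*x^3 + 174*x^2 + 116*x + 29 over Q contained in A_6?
Yes

The polynomial is irreducible of degree 6 over Q. Its discriminant is 525625 = 725^2, a perfect square. A Galois group lies in the alternating group exactly when the discriminant is a square in Q, so the Galois group ((C_3 x C_3) : C_4) is contained in A_6.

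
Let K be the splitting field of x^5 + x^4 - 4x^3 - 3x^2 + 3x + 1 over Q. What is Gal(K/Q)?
5T1: C_5

The polynomial f is an irreducible quintic over Q, so G = Gal(f/Q) is a transitive subgroup of S_5: one of C_5 (5T1, order 5), D_5 (5T2, order 10), F_20 (5T3, order 20), A_5 (5T4, order 60) or S_5 (5T5, order 120). The discriminant of f is 14641 = 121^2, a perfect square, so G is contained in A_5. The transitive groups of degree 5 contained in A_5 are: C_5 (5T1, order 5), D_5 (5T2, order 10), A_5 (5T4, order 60). By Dedekind's theorem, for a prime p not dividing disc(f) the degrees of the irreducible factors of f mod p form the cycle type of an element of G. Factoring f modulo the 14 such primes p <= 47 (skipping 11, which divides the discriminant), each new pattern first appears at: mod 2: f = (x^5 + x^4 + x^2 + x + 1), pattern 5; mod 23: f = (x + 9)(x + 12)(x + 13)(x + 17)(x + 19), pattern 1+1+1+1+1. No other pattern occurs in this range, so the set of observed cycle types is {5, 1+1+1+1+1}. The candidates containing elements of all these cycle types are C_5 (5T1) of order 5, D_5 (5T2) of order 10, A_5 (5T4) of order 60; the others are excluded. The observed types are precisely the cycle types that occur in C_5 (5T1). Each of the other remaining candidates has further cycle types, and by the Chebotarev density theorem the matching factorization patterns would occur for a proportion of primes equal to their share of the group: D_5 (5T2) additionally contains elements of type 2+2+1 (5 of its 10 elements, about 50% of primes); A_5 (5T4) additionally contains elements of type 3+1+1, 2+2+1 (35 of its 60 elements, about 58% of primes). None of the 14 primes tested shows any such pattern (for each of these groups the chance of that is below 10^-4), which rules them out. Hence G = C_5 (5T1), of order 5.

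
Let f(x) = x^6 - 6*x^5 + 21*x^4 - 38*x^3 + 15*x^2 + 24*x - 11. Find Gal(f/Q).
The polynomial f is an irreducible sextic over Q, so G = Gal(f/Q) is one of the 16 transitive subgroups 6T1, ..., 6T16 of S_6. The discriminant of f is 14154124032, which is not a perfect square, so G is not contained in A_6. The transitive groups of degree 6 not contained in A_6 are: C_6 (6T1, order 6), S_3 (6T2, order 6), D_6 (6T3, order 12), C_3 x S_3 (6T5, order 18), A_4 x C_2 (6T6, order 24), S_4 (6T8, order 24), S_3 x S_3 (6T9, order 36), S_4 x C_2 (6T11, order 48), (S_3 x S_3) : C_2 (6T13, order 72), PGL(2,5) (6T14, order 120), S_6 (6T16, order 720). By Dedekind's theorem, for a prime p not dividing disc(f) the degrees of the irreducible factors of f mod p form the cycle type of an element of G. Factoring f modulo the 22 such primes p <= 97 (skipping 2, 3, 53, which divide the discriminant), each new pattern first appears at: mod 5: f = (x^6 + 4x^5 + x^4 + 2x^3 + 4x + 4), pattern 6; mod 11: f = (x)(x + 7)(x^2 + x + 6)(x^2 + 8x + 10), pattern 2+2+1+1; mod 13: f = (x + 2)(x + 3)(x + 5)(x^3 + 10x^2 + 7x + 7), pattern 3+1+1+1; mod 31: f = (x^2 + 4x + 9)(x^2 + 22x + 25)(x^2 + 30x + 18), pattern 2+2+2; mod 97: f = (x^3 + 94x^2 + 36x + 76)(x^3 + 94x^2 + 73x + 19), pattern 3+3. No other pattern occurs in this range, so the set of observed cycle types is {6, 2+2+1+1, 3+1+1+1, 2+2+2, 3+3}. The candidates containing elements of all these cycle types are S_3 x S_3 (6T9) of order 36, (S_3 x S_3) : C_2 (6T13) of order 72, S_6 (6T16) of order 720; the others are excluded. The observed types are precisely the cycle types that occur in S_3 x S_3 (6T9) (apart from the identity). Each of the other remaining candidates has further cycle types, and by the Chebotarev density theorem the matching factorization patterns would occur for a proportion of primes equal to their share of the group: (S_3 x S_3) : C_2 (6T13) additionally contains elements of type 4+2, 3+2+1, 2+1+1+1+1 (36 of its 72 elements, about 50% of primes); S_6 (6T16) additionally contains elements of type 5+1, 4+2, 4+1+1, 3+2+1, 2+1+1+1+1 (459 of its 720 elements, about 64% of primes). None of the 22 primes tested shows any such pattern (for each of these groups the chance of that is below 10^-4), which rules them out. Hence G = S_3 x S_3 (6T9), of order 36.

S_3 x S_3 (order 36)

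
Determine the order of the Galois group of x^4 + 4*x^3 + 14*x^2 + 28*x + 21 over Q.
12

The degree of the splitting field over Q equals the order of the Galois group, so first determine the group. The polynomial is an irreducible quartic over Q and its discriminant is 200704 = 448^2, a perfect square, so the Galois group is contained in A_4. The resolvent cubic y^3 - 14*y^2 + 28*y + 56 is irreducible over Q. An irreducible resolvent with square discriminant gives A_4. The Galois group A_4 (4T4) has order 12, so the splitting field has degree 12 over Q.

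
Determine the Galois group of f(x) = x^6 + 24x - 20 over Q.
6T15: A_6

The polynomial f is an irreducible sextic over Q, so G = Gal(f/Q) is one of the 16 transitive subgroups 6T1, ..., 6T16 of S_6. The discriminant of f is 746496000000 = 864000^2, a perfect square, so G is contained in A_6. The transitive groups of degree 6 contained in A_6 are: A_4 (6T4, order 12), S_4 (6T7, order 24), (C_3 x C_3) : C_4 (6T10, order 36), PSL(2,5) (6T12, order 60), A_6 (6T15, order 360). By Dedekind's theorem, for a prime p not dividing disc(f) the degrees of the irreducible factors of f mod p form the cycle type of an element of G. Factoring f modulo the 6 such primes p <= 23 (skipping 2, 3, 5, which divide the discriminant), each new pattern first appears at: mod 7: f = (x + 3)(x^5 + 4x^4 + 2x^3 + x^2 + 4x + 5), pattern 5+1; mod 23: f = (x + 7)(x + 12)(x + 21)(x^3 + 6x^2 + 13x + 16), pattern 3+1+1+1. No other pattern occurs in this range, so the set of observed cycle types is {5+1, 3+1+1+1}. Among the candidates above, the only group containing elements of all these cycle types is A_6 (6T15) — each of A_4 (6T4), S_4 (6T7), (C_3 x C_3) : C_4 (6T10), PSL(2,5) (6T12) lacks at least one of them. Hence G = A_6 (6T15), of order 360.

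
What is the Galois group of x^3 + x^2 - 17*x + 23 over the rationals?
S_3 (also written S3)

The polynomial is an irreducible cubic over Q and its discriminant is -1472, which is not a perfect square. For an irreducible cubic, a non-square discriminant gives Galois group S_3.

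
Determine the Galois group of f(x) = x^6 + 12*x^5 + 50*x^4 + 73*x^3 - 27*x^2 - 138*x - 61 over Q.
PSL(2,5) (order 60)

The polynomial f is an irreducible sextic over Q, so G = Gal(f/Q) is one of the 16 transitive subgroups 6T1, ..., 6T16 of S_6. The discriminant of f is 30991489 = 5567^2, a perfect square, so G is contained in A_6. The transitive groups of degree 6 contained in A_6 are: A_4 (6T4, order 12), S_4 (6T7, order 24), (C_3 x C_3) : C_4 (6T10, order 36), PSL(2,5) (6T12, order 60), A_6 (6T15, order 360). By Dedekind's theorem, for a prime p not dividing disc(f) the degrees of the irreducible factors of f mod p form the cycle type of an element of G. Factoring f modulo the 21 such primes p <= 79 (skipping 19, which divides the discriminant), each new pattern first appears at: mod 2: f = (x + 1)(x^5 + x^4 + x^3 + x + 1), pattern 5+1; mod 7: f = (x^3 + x^2 + 3x + 5)(x^3 + 4x^2 + x + 6), pattern 3+3; mod 61: f = (x)(x + 39)(x^2 + 15x + 13)(x^2 + 19x + 12), pattern 2+2+1+1. No other pattern occurs in this range, so the set of observed cycle types is {5+1, 3+3, 2+2+1+1}. The candidates containing elements of all these cycle types are PSL(2,5) (6T12) of order 60, A_6 (6T15) of order 360; the others are excluded. The observed types are precisely the cycle types that occur in PSL(2,5) (6T12) (apart from the identity). Each of the other remaining candidates has further cycle types, and by the Chebotarev density theorem the matching factorization patterns would occur for a proportion of primes equal to their share of the group: A_6 (6T15) additionally contains elements of type 4+2, 3+1+1+1 (130 of its 360 elements, about 36% of primes). None of the 21 primes tested shows any such pattern (for each of these groups the chance of that is below 10^-4), which rules them out. Hence G = PSL(2,5) (6T12), of order 60.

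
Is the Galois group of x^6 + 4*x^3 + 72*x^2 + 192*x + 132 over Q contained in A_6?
The polynomial is irreducible of degree 6 over Q. Its discriminant is -41622228172800, which is not a perfect square. A Galois group lies in the alternating group exactly when the discriminant is a square in Q, so the Galois group (D_6) is not contained in A_6.

No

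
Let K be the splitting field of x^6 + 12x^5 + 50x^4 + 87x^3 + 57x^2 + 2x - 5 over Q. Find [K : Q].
The degree of the splitting field over Q equals the order of the Galois group, so first determine the group. The polynomial f is an irreducible sextic over Q, so G = Gal(f/Q) is one of the 16 transitive subgroups 6T1, ..., 6T16 of S_6. The discriminant of f is 30991489 = 5567^2, a perfect square, so G is contained in A_6. The transitive groups of degree 6 contained in A_6 are: A_4 (6T4, order 12), S_4 (6T7, order 24), (C_3 x C_3) : C_4 (6T10, order 36), PSL(2,5) (6T12, order 60), A_6 (6T15, order 360). By Dedekind's theorem, for a prime p not dividing disc(f) the degrees of the irreducible factors of f mod p form the cycle type of an element of G. Factoring f modulo the 21 such primes p <= 79 (skipping 19, which divides the discriminant), each new pattern first appears at: mod 2: f = (x + 1)(x^5 + x^4 + x^3 + x + 1), pattern 5+1; mod 7: f = (x^3 + x^2 + 3x + 5)(x^3 + 4x^2 + x + 6), pattern 3+3; mod 61: f = (x + 4)(x + 26)(x^2 + 50x + 13)(x^2 + 54x + 30), pattern 2+2+1+1. No other pattern occurs in this range, so the set of observed cycle types is {5+1, 3+3, 2+2+1+1}. The candidates containing elements of all these cycle types are PSL(2,5) (6T12) of order 60, A_6 (6T15) of order 360; the others are excluded. The observed types are precisely the cycle types that occur in PSL(2,5) (6T12) (apart from the identity). Each of the other remaining candidates has further cycle types, and by the Chebotarev density theorem the matching factorization patterns would occur for a proportion of primes equal to their share of the group: A_6 (6T15) additionally contains elements of type 4+2, 3+1+1+1 (130 of its 360 elements, about 36% of primes). None of the 21 primes tested shows any such pattern (for each of these groups the chance of that is below 10^-4), which rules them out. Hence G = PSL(2,5) (6T12), of order 60. The Galois group PSL(2,5) (6T12) has order 60, so the splitting field has degree 60 over Q.

60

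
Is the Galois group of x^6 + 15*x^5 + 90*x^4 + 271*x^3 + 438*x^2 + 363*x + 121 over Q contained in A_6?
No

The polynomial is irreducible of degree 6 over Q. Its discriminant is -67744512, which is not a perfect square. A Galois group lies in the alternating group exactly when the discriminant is a square in Q, so the Galois group (S_3) is not contained in A_6.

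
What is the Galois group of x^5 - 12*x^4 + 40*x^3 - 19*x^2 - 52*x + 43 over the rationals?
C_5, the cyclic group of order 5

The polynomial f is an irreducible quintic over Q, so G = Gal(f/Q) is a transitive subgroup of S_5: one of C_5 (5T1, order 5), D_5 (5T2, order 10), F_20 (5T3, order 20), A_5 (5T4, order 60) or S_5 (5T5, order 120). The discriminant of f is 115971361 = 10769^2, a perfect square, so G is contained in A_5. The transitive groups of degree 5 contained in A_5 are: C_5 (5T1, order 5), D_5 (5T2, order 10), A_5 (5T4, order 60). By Dedekind's theorem, for a prime p not dividing disc(f) the degrees of the irreducible factors of f mod p form the cycle type of an element of G. Factoring f modulo the 14 such primes p <= 47 (skipping 11, which divides the discriminant), each new pattern first appears at: mod 2: f = (x^5 + x^2 + 1), pattern 5; mod 23: f = (x + 1)(x + 9)(x + 11)(x + 15)(x + 21), pattern 1+1+1+1+1. No other pattern occurs in this range, so the set of observed cycle types is {5, 1+1+1+1+1}. The candidates containing elements of all these cycle types are C_5 (5T1) of order 5, D_5 (5T2) of order 10, A_5 (5T4) of order 60; the others are excluded. The observed types are precisely the cycle types that occur in C_5 (5T1). Each of the other remaining candidates has further cycle types, and by the Chebotarev density theorem the matching factorization patterns would occur for a proportion of primes equal to their share of the group: D_5 (5T2) additionally contains elements of type 2+2+1 (5 of its 10 elements, about 50% of primes); A_5 (5T4) additionally contains elements of type 3+1+1, 2+2+1 (35 of its 60 elements, about 58% of primes). None of the 14 primes tested shows any such pattern (for each of these groups the chance of that is below 10^-4), which rules them out. Hence G = C_5 (5T1), of order 5.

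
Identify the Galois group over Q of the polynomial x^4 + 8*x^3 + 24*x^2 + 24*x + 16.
S_4 (also written S4)

The polynomial is an irreducible quartic over Q and its discriminant is 937984, which is not a perfect square, so the Galois group is not contained in A_4. The resolvent cubic y^3 - 24*y^2 + 128*y - 64 is irreducible over Q. An irreducible resolvent with non-square discriminant gives S_4.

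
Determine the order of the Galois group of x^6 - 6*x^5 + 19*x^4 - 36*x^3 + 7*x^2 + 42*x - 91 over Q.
12

The degree of the splitting field over Q equals the order of the Galois group, so first determine the group. The polynomial f is an irreducible sextic over Q, so G = Gal(f/Q) is one of the 16 transitive subgroups 6T1, ..., 6T16 of S_6. The discriminant of f is 164995463643136 = 12845056^2, a perfect square, so G is contained in A_6. The transitive groups of degree 6 contained in A_6 are: A_4 (6T4, order 12), S_4 (6T7, order 24), (C_3 x C_3) : C_4 (6T10, order 36), PSL(2,5) (6T12, order 60), A_6 (6T15, order 360). By Dedekind's theorem, for a prime p not dividing disc(f) the degrees of the irreducible factors of f mod p form the cycle type of an element of G. Factoring f modulo the 33 such primes p <= 149 (skipping 2, 7, which divide the discriminant), each new pattern first appears at: mod 3: f = (x^3 + 2x + 1)(x^3 + 2x + 2), pattern 3+3; mod 13: f = (x)(x + 11)(x^2 + 11x + 8)(x^2 + 11x + 12), pattern 2+2+1+1. No other pattern occurs in this range, so the set of observed cycle types is {3+3, 2+2+1+1}. The candidates containing elements of all these cycle types are A_4 (6T4) of order 12, S_4 (6T7) of order 24, (C_3 x C_3) : C_4 (6T10) of order 36, PSL(2,5) (6T12) of order 60, A_6 (6T15) of order 360; the others are excluded. The observed types are precisely the cycle types that occur in A_4 (6T4) (apart from the identity). Each of the other remaining candidates has further cycle types, and by the Chebotarev density theorem the matching factorization patterns would occur for a proportion of primes equal to their share of the group: S_4 (6T7) additionally contains elements of type 4+2 (6 of its 24 elements, about 25% of primes); (C_3 x C_3) : C_4 (6T10) additionally contains elements of type 4+2, 3+1+1+1 (22 of its 36 elements, about 61% of primes); PSL(2,5) (6T12) additionally contains elements of type 5+1 (24 of its 60 elements, about 40% of primes); A_6 (6T15) additionally contains elements of type 5+1, 4+2, 3+1+1+1 (274 of its 360 elements, about 76% of primes). None of the 33 primes tested shows any such pattern (for each of these groups the chance of that is below 10^-4), which rules them out. Hence G = A_4 (6T4), of order 12. The Galois group A_4 (6T4) has order 12, so the splitting field has degree 12 over Q.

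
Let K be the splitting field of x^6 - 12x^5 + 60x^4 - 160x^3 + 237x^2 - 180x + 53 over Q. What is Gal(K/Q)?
6T6: A_4 x C_2

The polynomial f is an irreducible sextic over Q, so G = Gal(f/Q) is one of the 16 transitive subgroups 6T1, ..., 6T16 of S_6. The discriminant of f is -419904, which is not a perfect square, so G is not contained in A_6. The transitive groups of degree 6 not contained in A_6 are: C_6 (6T1, order 6), S_3 (6T2, order 6), D_6 (6T3, order 12), C_3 x S_3 (6T5, order 18), A_4 x C_2 (6T6, order 24), S_4 (6T8, order 24), S_3 x S_3 (6T9, order 36), S_4 x C_2 (6T11, order 48), (S_3 x S_3) : C_2 (6T13, order 72), PGL(2,5) (6T14, order 120), S_6 (6T16, order 720). By Dedekind's theorem, for a prime p not dividing disc(f) the degrees of the irreducible factors of f mod p form the cycle type of an element of G. Factoring f modulo the 33 such primes p <= 149 (skipping 2, 3, which divide the discriminant), each new pattern first appears at: mod 5: f = (x^3 + x^2 + x + 4)(x^3 + 2x^2 + 2x + 2), pattern 3+3; mod 7: f = (x^6 + 2x^5 + 4x^4 + x^3 + 6x^2 + 2x + 4), pattern 6; mod 17: f = (x + 6)(x + 7)(x^2 + 13x + 7)(x^2 + 13x + 14), pattern 2+2+1+1; mod 19: f = (x + 1)(x + 6)(x + 9)(x + 14)(x^2 + 15x + 1), pattern 2+1+1+1+1; mod 71: f = (x^2 + 67x + 20)(x^2 + 67x + 29)(x^2 + 67x + 34), pattern 2+2+2. No other pattern occurs in this range, so the set of observed cycle types is {3+3, 6, 2+2+1+1, 2+1+1+1+1, 2+2+2}. The candidates containing elements of all these cycle types are A_4 x C_2 (6T6) of order 24, S_4 x C_2 (6T11) of order 48, (S_3 x S_3) : C_2 (6T13) of order 72, S_6 (6T16) of order 720; the others are excluded. The observed types are precisely the cycle types that occur in A_4 x C_2 (6T6) (apart from the identity). Each of the other remaining candidates has further cycle types, and by the Chebotarev density theorem the matching factorization patterns would occur for a proportion of primes equal to their share of the group: S_4 x C_2 (6T11) additionally contains elements of type 4+2, 4+1+1 (12 of its 48 elements, about 25% of primes); (S_3 x S_3) : C_2 (6T13) additionally contains elements of type 4+2, 3+2+1, 3+1+1+1 (34 of its 72 elements, about 47% of primes); S_6 (6T16) additionally contains elements of type 5+1, 4+2, 4+1+1, 3+2+1, 3+1+1+1 (484 of its 720 elements, about 67% of primes). None of the 33 primes tested shows any such pattern (for each of these groups the chance of that is below 10^-4), which rules them out. Hence G = A_4 x C_2 (6T6), of order 24.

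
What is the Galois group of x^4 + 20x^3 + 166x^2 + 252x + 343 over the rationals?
The polynomial is an irreducible quartic over Q and its discriminant is 352047761408, which is not a perfect square, so the Galois group is not contained in A_4. The resolvent cubic y^3 - 166*y^2 + 3668*y + 27048 has exactly one rational root, so the Galois group is C_4 or D_4. The quartic becomes reducible over Q(sqrt(disc)), so the group is C_4.

C_4 (order 4)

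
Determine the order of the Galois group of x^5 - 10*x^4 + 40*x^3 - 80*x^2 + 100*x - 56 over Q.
60

The degree of the splitting field over Q equals the order of the Galois group, so first determine the group. The polynomial f is an irreducible quintic over Q, so G = Gal(f/Q) is a transitive subgroup of S_5: one of C_5 (5T1, order 5), D_5 (5T2, order 10), F_20 (5T3, order 20), A_5 (5T4, order 60) or S_5 (5T5, order 120). The discriminant of f is 1024000000 = 32000^2, a perfect square, so G is contained in A_5. The transitive groups of degree 5 contained in A_5 are: C_5 (5T1, order 5), D_5 (5T2, order 10), A_5 (5T4, order 60). By Dedekind's theorem, for a prime p not dividing disc(f) the degrees of the irreducible factors of f mod p form the cycle type of an element of G. Factoring f modulo the 2 such primes p <= 7 (skipping 2, 5, which divide the discriminant), each new pattern first appears at: mod 3: f = (x^5 + 2x^4 + x^3 + x^2 + x + 1), pattern 5; mod 7: f = (x)(x + 1)(x^3 + 3x^2 + 2x + 2), pattern 3+1+1. No other pattern occurs in this range, so the set of observed cycle types is {5, 3+1+1}. Among the candidates above, the only group containing elements of all these cycle types is A_5 (5T4) — each of C_5 (5T1), D_5 (5T2) lacks at least one of them. Hence G = A_5 (5T4), of order 60. The Galois group A_5 (5T4) has order 60, so the splitting field has degree 60 over Q.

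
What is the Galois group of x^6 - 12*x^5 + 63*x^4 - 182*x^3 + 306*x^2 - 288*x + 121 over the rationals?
The polynomial f is an irreducible sextic over Q, so G = Gal(f/Q) is one of the 16 transitive subgroups 6T1, ..., 6T16 of S_6. The discriminant of f is -16003008, which is not a perfect square, so G is not contained in A_6. The transitive groups of degree 6 not contained in A_6 are: C_6 (6T1, order 6), S_3 (6T2, order 6), D_6 (6T3, order 12), C_3 x S_3 (6T5, order 18), A_4 x C_2 (6T6, order 24), S_4 (6T8, order 24), S_3 x S_3 (6T9, order 36), S_4 x C_2 (6T11, order 48), (S_3 x S_3) : C_2 (6T13, order 72), PGL(2,5) (6T14, order 120), S_6 (6T16, order 720). By Dedekind's theorem, for a prime p not dividing disc(f) the degrees of the irreducible factors of f mod p form the cycle type of an element of G. Factoring f modulo the 21 such primes p <= 89 (skipping 2, 3, 7, which divide the discriminant), each new pattern first appears at: mod 5: f = (x^6 + 3x^5 + 3x^4 + 3x^3 + x^2 + 2x + 1), pattern 6; mod 11: f = (x)(x^5 + 10x^4 + 8x^3 + 5x^2 + 9x + 9), pattern 5+1; mod 13: f = (x + 6)(x + 10)(x^4 + 11x^3 + 9x^2 + 2x + 7), pattern 4+1+1; mod 23: f = (x + 14)(x + 18)(x^2 + 11x + 14)(x^2 + 14x + 16), pattern 2+2+1+1; mod 43: f = (x^3 + 13x^2 + 20x + 27)(x^3 + 18x^2 + 24x + 22), pattern 3+3; mod 61: f = (x^2 + 10x + 35)(x^2 + 14x + 41)(x^2 + 25x + 40), pattern 2+2+2. No other pattern occurs in this range, so the set of observed cycle types is {6, 5+1, 4+1+1, 2+2+1+1, 3+3, 2+2+2}. The candidates containing elements of all these cycle types are PGL(2,5) (6T14) of order 120, S_6 (6T16) of order 720; the others are excluded. The observed types are precisely the cycle types that occur in PGL(2,5) (6T14) (apart from the identity). Each of the other remaining candidates has further cycle types, and by the Chebotarev density theorem the matching factorization patterns would occur for a proportion of primes equal to their share of the group: S_6 (6T16) additionally contains elements of type 4+2, 3+2+1, 3+1+1+1, 2+1+1+1+1 (265 of its 720 elements, about 37% of primes). None of the 21 primes tested shows any such pattern (for each of these groups the chance of that is below 10^-4), which rules them out. Hence G = PGL(2,5) (6T14), of order 120.

6T14: PGL(2,5)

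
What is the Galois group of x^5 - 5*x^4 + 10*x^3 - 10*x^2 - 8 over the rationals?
D_5, the dihedral group of order 10

The polynomial f is an irreducible quintic over Q, so G = Gal(f/Q) is a transitive subgroup of S_5: one of C_5 (5T1, order 5), D_5 (5T2, order 10), F_20 (5T3, order 20), A_5 (5T4, order 60) or S_5 (5T5, order 120). The discriminant of f is 64000000 = 8000^2, a perfect square, so G is contained in A_5. The transitive groups of degree 5 contained in A_5 are: C_5 (5T1, order 5), D_5 (5T2, order 10), A_5 (5T4, order 60). By Dedekind's theorem, for a prime p not dividing disc(f) the degrees of the irreducible factors of f mod p form the cycle type of an element of G. Factoring f modulo the 23 such primes p <= 97 (skipping 2, 5, which divide the discriminant), each new pattern first appears at: mod 3: f = (x + 2)(x^2 + 1)(x^2 + 2x + 2), pattern 2+2+1; mod 7: f = (x^5 + 2x^4 + 3x^3 + 4x^2 + 6), pattern 5. No other pattern occurs in this range, so the set of observed cycle types is {2+2+1, 5}. The candidates containing elements of all these cycle types are D_5 (5T2) of order 10, A_5 (5T4) of order 60; the others are excluded. The observed types are precisely the cycle types that occur in D_5 (5T2) (apart from the identity). Each of the other remaining candidates has further cycle types, and by the Chebotarev density theorem the matching factorization patterns would occur for a proportion of primes equal to their share of the group: A_5 (5T4) additionally contains elements of type 3+1+1 (20 of its 60 elements, about 33% of primes). None of the 23 primes tested shows any such pattern (for each of these groups the chance of that is below 10^-4), which rules them out. Hence G = D_5 (5T2), of order 10.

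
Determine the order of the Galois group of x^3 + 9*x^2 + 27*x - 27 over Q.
6

The degree of the splitting field over Q equals the order of the Galois group, so first determine the group. The polynomial is an irreducible cubic over Q and its discriminant is -78732, which is not a perfect square. For an irreducible cubic, a non-square discriminant gives Galois group S_3. The Galois group S_3 (3T2) has order 6, so the splitting field has degree 6 over Q.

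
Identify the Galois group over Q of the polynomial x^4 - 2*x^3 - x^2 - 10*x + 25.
The polynomial is an irreducible quartic over Q and its discriminant is 57600 = 240^2, a perfect square, so the Galois group is contained in A_4. The resolvent cubic y^3 + y^2 - 80*y - 300 splits completely over Q, which gives the Klein four-group V_4.

V_4 (order 4)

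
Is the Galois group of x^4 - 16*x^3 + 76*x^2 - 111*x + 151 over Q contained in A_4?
The polynomial is irreducible of degree 4 over Q. Its discriminant is 25425125, which is not a perfect square. A Galois group lies in the alternating group exactly when the discriminant is a square in Q, so the Galois group (C_4) is not contained in A_4.

No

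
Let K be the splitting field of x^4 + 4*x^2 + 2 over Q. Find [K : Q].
4

The degree of the splitting field over Q equals the order of the Galois group, so first determine the group. The polynomial is an irreducible quartic over Q and its discriminant is 2048, which is not a perfect square, so the Galois group is not contained in A_4. The resolvent cubic y^3 - 4*y^2 - 8*y + 32 has exactly one rational root, so the Galois group is C_4 or D_4. The quartic becomes reducible over Q(sqrt(disc)), so the group is C_4. The Galois group C_4 (4T1) has order 4, so the splitting field has degree 4 over Q.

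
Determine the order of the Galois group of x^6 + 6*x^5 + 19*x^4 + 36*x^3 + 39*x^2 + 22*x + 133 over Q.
48

The degree of the splitting field over Q equals the order of the Galois group, so first determine the group. The polynomial f is an irreducible sextic over Q, so G = Gal(f/Q) is one of the 16 transitive subgroups 6T1, ..., 6T16 of S_6. The discriminant of f is -1849378557919232, which is not a perfect square, so G is not contained in A_6. The transitive groups of degree 6 not contained in A_6 are: C_6 (6T1, order 6), S_3 (6T2, order 6), D_6 (6T3, order 12), C_3 x S_3 (6T5, order 18), A_4 x C_2 (6T6, order 24), S_4 (6T8, order 24), S_3 x S_3 (6T9, order 36), S_4 x C_2 (6T11, order 48), (S_3 x S_3) : C_2 (6T13, order 72), PGL(2,5) (6T14, order 120), S_6 (6T16, order 720). By Dedekind's theorem, for a prime p not dividing disc(f) the degrees of the irreducible factors of f mod p form the cycle type of an element of G. Factoring f modulo the 29 such primes p <= 127 (skipping 2, 29, which divide the discriminant), each new pattern first appears at: mod 3: f = (x^3 + x^2 + 2)(x^3 + 2x^2 + 2x + 2), pattern 3+3; mod 5: f = (x^6 + x^5 + 4x^4 + x^3 + 4x^2 + 2x + 3), pattern 6; mod 7: f = (x)(x + 2)(x^4 + 4x^3 + 4x^2 + 4), pattern 4+1+1; mod 17: f = (x + 8)(x + 11)(x^2 + 6x + 14)(x^2 + 15x + 6), pattern 2+2+1+1; mod 23: f = (x^2 + 2x + 17)(x^2 + 5x + 14)(x^2 + 22x + 8), pattern 2+2+2; mod 67: f = (x^2 + 2x + 57)(x^4 + 4x^3 + 21x^2 + 34x + 47), pattern 4+2; mod 127: f = (x + 8)(x + 48)(x + 81)(x + 121)(x^2 + 2x + 104), pattern 2+1+1+1+1. No other pattern occurs in this range, so the set of observed cycle types is {3+3, 6, 4+1+1, 2+2+1+1, 2+2+2, 4+2, 2+1+1+1+1}. The candidates containing elements of all these cycle types are S_4 x C_2 (6T11) of order 48, S_6 (6T16) of order 720; the others are excluded. The observed types are precisely the cycle types that occur in S_4 x C_2 (6T11) (apart from the identity). Each of the other remaining candidates has further cycle types, and by the Chebotarev density theorem the matching factorization patterns would occur for a proportion of primes equal to their share of the group: S_6 (6T16) additionally contains elements of type 5+1, 3+2+1, 3+1+1+1 (304 of its 720 elements, about 42% of primes). None of the 29 primes tested shows any such pattern (for each of these groups the chance of that is below 10^-4), which rules them out. Hence G = S_4 x C_2 (6T11), of order 48. The Galois group S_4 x C_2 (6T11) has order 48, so the splitting field has degree 48 over Q.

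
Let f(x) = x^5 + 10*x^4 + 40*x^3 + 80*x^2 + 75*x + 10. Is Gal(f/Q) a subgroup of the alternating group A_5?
The polynomial is irreducible of degree 5 over Q. Its discriminant is 64000000 = 8000^2, a perfect square. A Galois group lies in the alternating group exactly when the discriminant is a square in Q, so the Galois group (D_5) is contained in A_5.

Yes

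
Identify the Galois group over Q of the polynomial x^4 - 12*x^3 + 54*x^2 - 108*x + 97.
The polynomial is an irreducible quartic over Q and its discriminant is 1048576 = 1024^2, a perfect square, so the Galois group is contained in A_4. The resolvent cubic y^3 - 54*y^2 + 908*y - 4680 splits completely over Q, which gives the Klein four-group V_4.

V_4, the Klein four-group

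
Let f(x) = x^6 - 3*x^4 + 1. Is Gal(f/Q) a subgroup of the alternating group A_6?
No

The polynomial is irreducible of degree 6 over Q. Its discriminant is -419904, which is not a perfect square. A Galois group lies in the alternating group exactly when the discriminant is a square in Q, so the Galois group (A_4 x C_2) is not contained in A_6.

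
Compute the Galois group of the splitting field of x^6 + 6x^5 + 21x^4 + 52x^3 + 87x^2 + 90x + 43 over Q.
The polynomial f is an irreducible sextic over Q, so G = Gal(f/Q) is one of the 16 transitive subgroups 6T1, ..., 6T16 of S_6. The discriminant of f is -223948800, which is not a perfect square, so G is not contained in A_6. The transitive groups of degree 6 not contained in A_6 are: C_6 (6T1, order 6), S_3 (6T2, order 6), D_6 (6T3, order 12), C_3 x S_3 (6T5, order 18), A_4 x C_2 (6T6, order 24), S_4 (6T8, order 24), S_3 x S_3 (6T9, order 36), S_4 x C_2 (6T11, order 48), (S_3 x S_3) : C_2 (6T13, order 72), PGL(2,5) (6T14, order 120), S_6 (6T16, order 720). By Dedekind's theorem, for a prime p not dividing disc(f) the degrees of the irreducible factors of f mod p form the cycle type of an element of G. Factoring f modulo the 23 such primes p <= 101 (skipping 2, 3, 5, which divide the discriminant), each new pattern first appears at: mod 7: f = (x^3 + 3x + 2)(x^3 + 6x^2 + 4x + 4), pattern 3+3; mod 11: f = (x^2 + 4)(x^2 + 8x + 6)(x^2 + 9x + 5), pattern 2+2+2; mod 31: f = (x + 3)(x + 10)(x + 14)(x + 19)(x + 26)(x + 27), pattern 1+1+1+1+1+1. No other pattern occurs in this range, so the set of observed cycle types is {3+3, 2+2+2, 1+1+1+1+1+1}. The candidates containing elements of all these cycle types are C_6 (6T1) of order 6, S_3 (6T2) of order 6, D_6 (6T3) of order 12, C_3 x S_3 (6T5) of order 18, A_4 x C_2 (6T6) of order 24, S_4 (6T8) of order 24, S_3 x S_3 (6T9) of order 36, S_4 x C_2 (6T11) of order 48, (S_3 x S_3) : C_2 (6T13) of order 72, PGL(2,5) (6T14) of order 120, S_6 (6T16) of order 720; the others are excluded. The observed types are precisely the cycle types that occur in S_3 (6T2). Each of the other remaining candidates has further cycle types, and by the Chebotarev density theorem the matching factorization patterns would occur for a proportion of primes equal to their share of the group: C_6 (6T1) additionally contains elements of type 6 (2 of its 6 elements, about 33% of primes); D_6 (6T3) additionally contains elements of type 6, 2+2+1+1 (5 of its 12 elements, about 42% of primes); C_3 x S_3 (6T5) additionally contains elements of type 6, 3+1+1+1 (10 of its 18 elements, about 56% of primes); A_4 x C_2 (6T6) additionally contains elements of type 6, 2+2+1+1, 2+1+1+1+1 (14 of its 24 elements, about 58% of primes); S_4 (6T8) additionally contains elements of type 4+1+1, 2+2+1+1 (9 of its 24 elements, about 38% of primes); S_3 x S_3 (6T9) additionally contains elements of type 6, 3+1+1+1, 2+2+1+1 (25 of its 36 elements, about 69% of primes); S_4 x C_2 (6T11) additionally contains elements of type 6, 4+2, 4+1+1, 2+2+1+1, 2+1+1+1+1 (32 of its 48 elements, about 67% of primes); (S_3 x S_3) : C_2 (6T13) additionally contains elements of type 6, 4+2, 3+2+1, 3+1+1+1, 2+2+1+1, 2+1+1+1+1 (61 of its 72 elements, about 85% of primes); PGL(2,5) (6T14) additionally contains elements of type 6, 5+1, 4+1+1, 2+2+1+1 (89 of its 120 elements, about 74% of primes); S_6 (6T16) additionally contains elements of type 6, 5+1, 4+2, 4+1+1, 3+2+1, 3+1+1+1, 2+2+1+1, 2+1+1+1+1 (664 of its 720 elements, about 92% of primes). None of the 23 primes tested shows any such pattern (for each of these groups the chance of that is below 10^-4), which rules them out. Hence G = S_3 (6T2), of order 6.

S_3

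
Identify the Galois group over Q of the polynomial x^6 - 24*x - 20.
The polynomial f is an irreducible sextic over Q, so G = Gal(f/Q) is one of the 16 transitive subgroups 6T1, ..., 6T16 of S_6. The discriminant of f is 746496000000 = 864000^2, a perfect square, so G is contained in A_6. The transitive groups of degree 6 contained in A_6 are: A_4 (6T4, order 12), S_4 (6T7, order 24), (C_3 x C_3) : C_4 (6T10, order 36), PSL(2,5) (6T12, order 60), A_6 (6T15, order 360). By Dedekind's theorem, for a prime p not dividing disc(f) the degrees of the irreducible factors of f mod p form the cycle type of an element of G. Factoring f modulo the 6 such primes p <= 23 (skipping 2, 3, 5, which divide the discriminant), each new pattern first appears at: mod 7: f = (x + 4)(x^5 + 3x^4 + 2x^3 + 6x^2 + 4x + 2), pattern 5+1; mod 23: f = (x + 2)(x + 11)(x + 16)(x^3 + 17x^2 + 13x + 7), pattern 3+1+1+1. No other pattern occurs in this range, so the set of observed cycle types is {5+1, 3+1+1+1}. Among the candidates above, the only group containing elements of all these cycle types is A_6 (6T15) — each of A_4 (6T4), S_4 (6T7), (C_3 x C_3) : C_4 (6T10), PSL(2,5) (6T12) lacks at least one of them. Hence G = A_6 (6T15), of order 360.

A_6 (order 360)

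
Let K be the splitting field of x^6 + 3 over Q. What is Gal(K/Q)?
S_3, S_3 acting on 6 points

The polynomial f is an irreducible sextic over Q, so G = Gal(f/Q) is one of the 16 transitive subgroups 6T1, ..., 6T16 of S_6. The discriminant of f is -11337408, which is not a perfect square, so G is not contained in A_6. The transitive groups of degree 6 not contained in A_6 are: C_6 (6T1, order 6), S_3 (6T2, order 6), D_6 (6T3, order 12), C_3 x S_3 (6T5, order 18), A_4 x C_2 (6T6, order 24), S_4 (6T8, order 24), S_3 x S_3 (6T9, order 36), S_4 x C_2 (6T11, order 48), (S_3 x S_3) : C_2 (6T13, order 72), PGL(2,5) (6T14, order 120), S_6 (6T16, order 720). By Dedekind's theorem, for a prime p not dividing disc(f) the degrees of the irreducible factors of f mod p form the cycle type of an element of G. Factoring f modulo the 23 such primes p <= 97 (skipping 2, 3, which divide the discriminant), each new pattern first appears at: mod 5: f = (x^2 + 2)(x^2 + x + 2)(x^2 + 4x + 2), pattern 2+2+2; mod 7: f = (x^3 + 2)(x^3 + 5), pattern 3+3; mod 61: f = (x + 3)(x + 19)(x + 22)(x + 39)(x + 42)(x + 58), pattern 1+1+1+1+1+1. No other pattern occurs in this range, so the set of observed cycle types is {2+2+2, 3+3, 1+1+1+1+1+1}. The candidates containing elements of all these cycle types are C_6 (6T1) of order 6, S_3 (6T2) of order 6, D_6 (6T3) of order 12, C_3 x S_3 (6T5) of order 18, A_4 x C_2 (6T6) of order 24, S_4 (6T8) of order 24, S_3 x S_3 (6T9) of order 36, S_4 x C_2 (6T11) of order 48, (S_3 x S_3) : C_2 (6T13) of order 72, PGL(2,5) (6T14) of order 120, S_6 (6T16) of order 720; the others are excluded. The observed types are precisely the cycle types that occur in S_3 (6T2). Each of the other remaining candidates has further cycle types, and by the Chebotarev density theorem the matching factorization patterns would occur for a proportion of primes equal to their share of the group: C_6 (6T1) additionally contains elements of type 6 (2 of its 6 elements, about 33% of primes); D_6 (6T3) additionally contains elements of type 6, 2+2+1+1 (5 of its 12 elements, about 42% of primes); C_3 x S_3 (6T5) additionally contains elements of type 6, 3+1+1+1 (10 of its 18 elements, about 56% of primes); A_4 x C_2 (6T6) additionally contains elements of type 6, 2+2+1+1, 2+1+1+1+1 (14 of its 24 elements, about 58% of primes); S_4 (6T8) additionally contains elements of type 4+1+1, 2+2+1+1 (9 of its 24 elements, about 38% of primes); S_3 x S_3 (6T9) additionally contains elements of type 6, 3+1+1+1, 2+2+1+1 (25 of its 36 elements, about 69% of primes); S_4 x C_2 (6T11) additionally contains elements of type 6, 4+2, 4+1+1, 2+2+1+1, 2+1+1+1+1 (32 of its 48 elements, about 67% of primes); (S_3 x S_3) : C_2 (6T13) additionally contains elements of type 6, 4+2, 3+2+1, 3+1+1+1, 2+2+1+1, 2+1+1+1+1 (61 of its 72 elements, about 85% of primes); PGL(2,5) (6T14) additionally contains elements of type 6, 5+1, 4+1+1, 2+2+1+1 (89 of its 120 elements, about 74% of primes); S_6 (6T16) additionally contains elements of type 6, 5+1, 4+2, 4+1+1, 3+2+1, 3+1+1+1, 2+2+1+1, 2+1+1+1+1 (664 of its 720 elements, about 92% of primes). None of the 23 primes tested shows any such pattern (for each of these groups the chance of that is below 10^-4), which rules them out. Hence G = S_3 (6T2), of order 6.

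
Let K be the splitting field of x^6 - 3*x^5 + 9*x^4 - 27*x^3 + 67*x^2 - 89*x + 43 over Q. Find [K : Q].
The degree of the splitting field over Q equals the order of the Galois group, so first determine the group. The polynomial f is an irreducible sextic over Q, so G = Gal(f/Q) is one of the 16 transitive subgroups 6T1, ..., 6T16 of S_6. The discriminant of f is -71252957167, which is not a perfect square, so G is not contained in A_6. The transitive groups of degree 6 not contained in A_6 are: C_6 (6T1, order 6), S_3 (6T2, order 6), D_6 (6T3, order 12), C_3 x S_3 (6T5, order 18), A_4 x C_2 (6T6, order 24), S_4 (6T8, order 24), S_3 x S_3 (6T9, order 36), S_4 x C_2 (6T11, order 48), (S_3 x S_3) : C_2 (6T13, order 72), PGL(2,5) (6T14, order 120), S_6 (6T16, order 720). By Dedekind's theorem, for a prime p not dividing disc(f) the degrees of the irreducible factors of f mod p form the cycle type of an element of G. Factoring f modulo the 37 such primes p <= 173 (skipping 7, 29, 71, which divide the discriminant), each new pattern first appears at: mod 2: f = (x^3 + x + 1)(x^3 + x^2 + 1), pattern 3+3; mod 3: f = (x^6 + x^2 + x + 1), pattern 6; mod 13: f = (x^2 + 8)(x^2 + x + 12)(x^2 + 9x + 6), pattern 2+2+2; mod 43: f = (x)(x + 5)(x + 10)(x + 14)(x + 24)(x + 30), pattern 1+1+1+1+1+1. No other pattern occurs in this range, so the set of observed cycle types is {3+3, 6, 2+2+2, 1+1+1+1+1+1}. The candidates containing elements of all these cycle types are C_6 (6T1) of order 6, D_6 (6T3) of order 12, C_3 x S_3 (6T5) of order 18, A_4 x C_2 (6T6) of order 24, S_3 x S_3 (6T9) of order 36, S_4 x C_2 (6T11) of order 48, (S_3 x S_3) : C_2 (6T13) of order 72, PGL(2,5) (6T14) of order 120, S_6 (6T16) of order 720; the others are excluded. The observed types are precisely the cycle types that occur in C_6 (6T1). Each of the other remaining candidates has further cycle types, and by the Chebotarev density theorem the matching factorization patterns would occur for a proportion of primes equal to their share of the group: D_6 (6T3) additionally contains elements of type 2+2+1+1 (3 of its 12 elements, about 25% of primes); C_3 x S_3 (6T5) additionally contains elements of type 3+1+1+1 (4 of its 18 elements, about 22% of primes); A_4 x C_2 (6T6) additionally contains elements of type 2+2+1+1, 2+1+1+1+1 (6 of its 24 elements, about 25% of primes); S_3 x S_3 (6T9) additionally contains elements of type 3+1+1+1, 2+2+1+1 (13 of its 36 elements, about 36% of primes); S_4 x C_2 (6T11) additionally contains elements of type 4+2, 4+1+1, 2+2+1+1, 2+1+1+1+1 (24 of its 48 elements, about 50% of primes); (S_3 x S_3) : C_2 (6T13) additionally contains elements of type 4+2, 3+2+1, 3+1+1+1, 2+2+1+1, 2+1+1+1+1 (49 of its 72 elements, about 68% of primes); PGL(2,5) (6T14) additionally contains elements of type 5+1, 4+1+1, 2+2+1+1 (69 of its 120 elements, about 58% of primes); S_6 (6T16) additionally contains elements of type 5+1, 4+2, 4+1+1, 3+2+1, 3+1+1+1, 2+2+1+1, 2+1+1+1+1 (544 of its 720 elements, about 76% of primes). None of the 37 primes tested shows any such pattern (for each of these groups the chance of that is below 10^-4), which rules them out. Hence G = C_6 (6T1), of order 6. The Galois group C_6 (6T1) has order 6, so the splitting field has degree 6 over Q.

6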